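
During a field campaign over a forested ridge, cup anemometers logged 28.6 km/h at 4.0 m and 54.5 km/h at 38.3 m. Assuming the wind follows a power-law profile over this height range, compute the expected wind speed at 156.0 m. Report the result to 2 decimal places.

First find α: α = ln(V₂/V₁)/ln(z₂/z₁) = ln(54.5/28.6)/ln(38.3/4.0) = 0.64479/2.25916 = 0.2854
Extrapolate from 38.3 m to 156.0 m: V₃ = 54.5 × (156.0/38.3)^0.2854 = 54.5 × 1.4931 = 81.3725 km/h

81.37 km/h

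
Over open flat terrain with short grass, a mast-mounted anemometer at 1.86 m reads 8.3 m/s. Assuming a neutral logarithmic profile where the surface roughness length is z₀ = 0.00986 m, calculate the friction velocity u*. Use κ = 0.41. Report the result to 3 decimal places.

Log law: V(z) = (u*/κ) · ln(z/z₀) ⇒ u* = κ · V / ln(z/z₀)
u* = 0.41 × 8.3 / ln(1.86/0.00986) = 0.41 × 8.3 / 5.2398
   = 3.4030 / 5.2398 = 0.6494 m/s

u* ≈ 0.649 m/s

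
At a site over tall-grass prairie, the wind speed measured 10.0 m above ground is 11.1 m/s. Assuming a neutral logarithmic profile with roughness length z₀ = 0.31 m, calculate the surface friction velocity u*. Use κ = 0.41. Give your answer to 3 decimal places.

Log law: V(z) = (u*/κ) · ln(z/z₀) ⇒ u* = κ · V / ln(z/z₀)
u* = 0.41 × 11.1 / ln(10.0/0.31) = 0.41 × 11.1 / 3.4738
   = 4.5510 / 3.4738 = 1.3101 m/s

u* ≈ 1.310 m/s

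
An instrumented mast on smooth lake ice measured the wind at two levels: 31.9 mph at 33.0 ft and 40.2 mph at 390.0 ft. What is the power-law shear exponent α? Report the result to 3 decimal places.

α ≈ 0.094

Power law: V₂/V₁ = (z₂/z₁)^α ⇒ α = ln(V₂/V₁) / ln(z₂/z₁)
α = ln(40.2/31.9) / ln(390.0/33.0) = ln(1.2602) / ln(11.8182)
  = 0.23126 / 2.46964 = 0.09364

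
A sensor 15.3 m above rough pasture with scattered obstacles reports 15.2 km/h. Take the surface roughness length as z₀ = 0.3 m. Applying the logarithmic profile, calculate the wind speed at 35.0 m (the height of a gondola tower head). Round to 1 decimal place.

Log law: V(z) ∝ ln(z/z₀), so V₂/V₁ = ln(z₂/z₀) / ln(z₁/z₀).
ln(35.0/0.3) = 4.7593, ln(15.3/0.3) = 3.9318
V₂ = 15.2 × 4.7593/3.9318 = 15.2 × 1.2105 = 18.3990 km/h

18.4 km/h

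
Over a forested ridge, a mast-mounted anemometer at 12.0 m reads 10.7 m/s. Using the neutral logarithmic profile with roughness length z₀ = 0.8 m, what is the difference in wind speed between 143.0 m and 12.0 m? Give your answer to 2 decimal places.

9.79 m/s

Log law: V₂ = V₁ · ln(z₂/z₀)/ln(z₁/z₀) = 10.7 × 5.1860/2.7081 = 20.4908 m/s
ΔV = 20.4908 − 10.7 = 9.7908 m/s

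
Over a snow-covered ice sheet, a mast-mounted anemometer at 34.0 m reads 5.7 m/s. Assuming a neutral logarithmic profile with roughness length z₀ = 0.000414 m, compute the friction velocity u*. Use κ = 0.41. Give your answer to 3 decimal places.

u* ≈ 0.207 m/s

Log law: V(z) = (u*/κ) · ln(z/z₀) ⇒ u* = κ · V / ln(z/z₀)
u* = 0.41 × 5.7 / ln(34.0/0.000414) = 0.41 × 5.7 / 11.3160
   = 2.3370 / 11.3160 = 0.2065 m/s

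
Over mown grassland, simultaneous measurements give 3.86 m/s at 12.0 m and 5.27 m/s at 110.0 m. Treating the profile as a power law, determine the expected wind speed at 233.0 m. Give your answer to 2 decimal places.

5.86 m/s

First find α: α = ln(V₂/V₁)/ln(z₂/z₁) = ln(5.27/3.86)/ln(110.0/12.0) = 0.31136/2.21557 = 0.1405
Extrapolate from 110.0 m to 233.0 m: V₃ = 5.27 × (233.0/110.0)^0.1405 = 5.27 × 1.1112 = 5.8562 m/s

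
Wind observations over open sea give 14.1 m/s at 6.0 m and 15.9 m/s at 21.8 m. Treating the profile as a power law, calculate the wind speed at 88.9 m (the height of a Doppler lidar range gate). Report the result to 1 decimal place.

18.1 m/s

First find α: α = ln(V₂/V₁)/ln(z₂/z₁) = ln(15.9/14.1)/ln(21.8/6.0) = 0.12014/1.29015 = 0.0931
Extrapolate from 21.8 m to 88.9 m: V₃ = 15.9 × (88.9/21.8)^0.0931 = 15.9 × 1.1398 = 18.1236 m/s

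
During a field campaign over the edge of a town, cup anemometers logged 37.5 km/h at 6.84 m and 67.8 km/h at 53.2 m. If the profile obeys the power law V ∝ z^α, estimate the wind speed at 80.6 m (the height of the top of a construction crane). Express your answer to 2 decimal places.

First find α: α = ln(V₂/V₁)/ln(z₂/z₁) = ln(67.8/37.5)/ln(53.2/6.84) = 0.59222/2.05127 = 0.2887
Extrapolate from 53.2 m to 80.6 m: V₃ = 67.8 × (80.6/53.2)^0.2887 = 67.8 × 1.1274 = 76.4398 km/h

76.44 km/h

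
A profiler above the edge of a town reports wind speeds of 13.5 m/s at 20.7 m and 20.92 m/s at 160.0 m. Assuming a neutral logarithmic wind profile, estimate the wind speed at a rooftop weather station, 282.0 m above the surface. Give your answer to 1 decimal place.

23.0 m/s

Log law: V ∝ ln(z/z₀). From the pair, with r = V₁/V₂ = 0.64532,
ln z₀ = (ln z₁ − r·ln z₂)/(1 − r) = (3.0301 − 0.64532×5.0752)/0.35468 = -0.6906 → z₀ = 0.5013 m
V₃ = V₁ · ln(z₃/z₀)/ln(z₁/z₀) = 13.5 × 6.3325/3.7208 = 22.9763 m/s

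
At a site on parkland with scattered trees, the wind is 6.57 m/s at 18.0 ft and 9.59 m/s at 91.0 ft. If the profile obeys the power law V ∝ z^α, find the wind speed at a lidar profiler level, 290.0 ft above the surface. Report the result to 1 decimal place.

First find α: α = ln(V₂/V₁)/ln(z₂/z₁) = ln(9.59/6.57)/ln(91.0/18.0) = 0.37821/1.62049 = 0.2334
Extrapolate from 91.0 ft to 290.0 ft: V₃ = 9.59 × (290.0/91.0)^0.2334 = 9.59 × 1.3106 = 12.5689 m/s

12.6 m/s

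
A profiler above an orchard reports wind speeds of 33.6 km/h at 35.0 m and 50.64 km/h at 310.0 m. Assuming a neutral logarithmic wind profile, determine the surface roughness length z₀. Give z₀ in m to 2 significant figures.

Log law: V(z) ∝ ln(z/z₀). With r = V₁/V₂ = 33.6/50.64 = 0.66351,
r · ln(z₂/z₀) = ln(z₁/z₀) ⇒ ln z₀ = (ln z₁ − r·ln z₂)/(1 − r)
ln z₀ = (3.55535 − 0.66351×5.73657) / 0.33649 = -0.7457
z₀ = exp(-0.7457) = 0.4744 m

z₀ ≈ 0.47 m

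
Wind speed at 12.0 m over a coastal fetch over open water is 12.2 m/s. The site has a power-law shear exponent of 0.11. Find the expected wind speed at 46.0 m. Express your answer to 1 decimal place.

14.1 m/s

Power-law profile: V₂ = V₁ · (z₂/z₁)^α
V₂ = 12.2 × (46.0/12.0)^0.11 = 12.2 × (3.8333)^0.11
    = 12.2 × 1.1593 = 14.1434 m/s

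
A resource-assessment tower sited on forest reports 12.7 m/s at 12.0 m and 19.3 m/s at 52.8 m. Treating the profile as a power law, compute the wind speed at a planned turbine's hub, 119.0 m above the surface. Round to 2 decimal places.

First find α: α = ln(V₂/V₁)/ln(z₂/z₁) = ln(19.3/12.7)/ln(52.8/12.0) = 0.41850/1.48160 = 0.2825
Extrapolate from 52.8 m to 119.0 m: V₃ = 19.3 × (119.0/52.8)^0.2825 = 19.3 × 1.2580 = 24.2797 m/s

24.28 m/s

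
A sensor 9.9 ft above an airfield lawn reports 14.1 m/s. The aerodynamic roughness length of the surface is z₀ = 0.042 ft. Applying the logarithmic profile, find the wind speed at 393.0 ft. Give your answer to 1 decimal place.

Log law: V(z) ∝ ln(z/z₀), so V₂/V₁ = ln(z₂/z₀) / ln(z₁/z₀).
ln(393.0/0.042) = 9.1439, ln(9.9/0.042) = 5.4626
V₂ = 14.1 × 9.1439/5.4626 = 14.1 × 1.6739 = 23.6020 m/s

23.6 m/s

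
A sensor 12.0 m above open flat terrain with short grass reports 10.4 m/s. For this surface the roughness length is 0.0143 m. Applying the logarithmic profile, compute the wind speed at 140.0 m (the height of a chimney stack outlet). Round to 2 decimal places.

14.20 m/s

Log law: V(z) ∝ ln(z/z₀), so V₂/V₁ = ln(z₂/z₀) / ln(z₁/z₀).
ln(140.0/0.0143) = 9.1891, ln(12.0/0.0143) = 6.7324
V₂ = 10.4 × 9.1891/6.7324 = 10.4 × 1.3649 = 14.1951 m/s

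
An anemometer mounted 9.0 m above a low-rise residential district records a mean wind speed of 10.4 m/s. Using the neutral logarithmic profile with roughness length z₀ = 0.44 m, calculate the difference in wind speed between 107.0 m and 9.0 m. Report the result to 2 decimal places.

Log law: V₂ = V₁ · ln(z₂/z₀)/ln(z₁/z₀) = 10.4 × 5.4938/3.0182 = 18.9303 m/s
ΔV = 18.9303 − 10.4 = 8.5303 m/s

8.53 m/s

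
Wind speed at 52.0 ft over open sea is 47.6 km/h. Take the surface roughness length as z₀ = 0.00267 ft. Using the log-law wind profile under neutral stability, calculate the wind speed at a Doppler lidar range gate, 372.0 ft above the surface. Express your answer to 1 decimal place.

57.1 km/h

Log law: V(z) ∝ ln(z/z₀), so V₂/V₁ = ln(z₂/z₀) / ln(z₁/z₀).
ln(372.0/0.00267) = 11.8446, ln(52.0/0.00267) = 9.8769
V₂ = 47.6 × 11.8446/9.8769 = 47.6 × 1.1992 = 57.0827 km/h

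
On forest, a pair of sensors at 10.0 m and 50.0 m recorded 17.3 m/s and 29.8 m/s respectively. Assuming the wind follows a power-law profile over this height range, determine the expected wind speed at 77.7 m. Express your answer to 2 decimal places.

34.59 m/s

First find α: α = ln(V₂/V₁)/ln(z₂/z₁) = ln(29.8/17.3)/ln(50.0/10.0) = 0.54380/1.60944 = 0.3379
Extrapolate from 50.0 m to 77.7 m: V₃ = 29.8 × (77.7/50.0)^0.3379 = 29.8 × 1.1606 = 34.5863 m/s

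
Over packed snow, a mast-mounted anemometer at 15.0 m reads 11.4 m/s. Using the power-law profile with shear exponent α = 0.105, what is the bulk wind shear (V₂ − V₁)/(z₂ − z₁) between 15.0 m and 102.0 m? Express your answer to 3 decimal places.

0.029 m/s/m

Power law: V₂ = V₁ · (z₂/z₁)^α = 11.4 × (6.8000)^0.105 = 13.9418 m/s
ΔV/Δz = (13.9418 − 11.4)/(102.0 − 15.0) = 2.5418/87.0000 = 0.02922 m/s/m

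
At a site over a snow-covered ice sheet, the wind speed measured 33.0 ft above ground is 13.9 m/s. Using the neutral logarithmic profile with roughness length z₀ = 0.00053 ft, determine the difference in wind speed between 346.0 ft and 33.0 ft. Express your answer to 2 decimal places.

Log law: V₂ = V₁ · ln(z₂/z₀)/ln(z₁/z₀) = 13.9 × 13.3891/11.0391 = 16.8589 m/s
ΔV = 16.8589 − 13.9 = 2.9589 m/s

2.96 m/s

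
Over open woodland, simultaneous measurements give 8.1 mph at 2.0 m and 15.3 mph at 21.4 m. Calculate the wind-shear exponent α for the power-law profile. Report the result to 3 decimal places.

α ≈ 0.268

Power law: V₂/V₁ = (z₂/z₁)^α ⇒ α = ln(V₂/V₁) / ln(z₂/z₁)
α = ln(15.3/8.1) / ln(21.4/2.0) = ln(1.8889) / ln(10.7000)
  = 0.63599 / 2.37024 = 0.26832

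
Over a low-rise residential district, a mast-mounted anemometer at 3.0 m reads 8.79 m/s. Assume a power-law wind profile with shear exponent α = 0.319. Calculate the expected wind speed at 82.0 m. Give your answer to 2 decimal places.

Power-law profile: V₂ = V₁ · (z₂/z₁)^α
V₂ = 8.79 × (82.0/3.0)^0.319 = 8.79 × (27.3333)^0.319
    = 8.79 × 2.8728 = 25.2519 m/s

25.25 m/s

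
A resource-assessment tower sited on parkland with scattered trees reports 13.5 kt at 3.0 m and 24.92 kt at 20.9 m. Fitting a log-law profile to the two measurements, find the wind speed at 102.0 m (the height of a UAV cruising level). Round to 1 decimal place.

Log law: V ∝ ln(z/z₀). From the pair, with r = V₁/V₂ = 0.54173,
ln z₀ = (ln z₁ − r·ln z₂)/(1 − r) = (1.0986 − 0.54173×3.0397)/0.45827 = -1.1961 → z₀ = 0.3024 m
V₃ = V₁ · ln(z₃/z₀)/ln(z₁/z₀) = 13.5 × 5.8210/2.2947 = 34.2461 kt

34.2 kt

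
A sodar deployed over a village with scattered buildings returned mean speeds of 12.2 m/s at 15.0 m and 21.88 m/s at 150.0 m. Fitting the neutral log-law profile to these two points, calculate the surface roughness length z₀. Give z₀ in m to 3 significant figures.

Log law: V(z) ∝ ln(z/z₀). With r = V₁/V₂ = 12.2/21.88 = 0.55759,
r · ln(z₂/z₀) = ln(z₁/z₀) ⇒ ln z₀ = (ln z₁ − r·ln z₂)/(1 − r)
ln z₀ = (2.70805 − 0.55759×5.01064) / 0.44241 = -0.1940
z₀ = exp(-0.1940) = 0.8237 m

z₀ ≈ 0.824 m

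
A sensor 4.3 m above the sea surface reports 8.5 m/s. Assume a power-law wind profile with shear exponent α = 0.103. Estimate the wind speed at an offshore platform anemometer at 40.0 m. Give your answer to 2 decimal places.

Power-law profile: V₂ = V₁ · (z₂/z₁)^α
V₂ = 8.5 × (40.0/4.3)^0.103 = 8.5 × (9.3023)^0.103
    = 8.5 × 1.2582 = 10.6951 m/s

10.70 m/s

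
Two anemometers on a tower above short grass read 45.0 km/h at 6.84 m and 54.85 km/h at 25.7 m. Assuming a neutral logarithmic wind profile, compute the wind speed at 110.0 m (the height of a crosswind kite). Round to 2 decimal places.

Log law: V ∝ ln(z/z₀). From the pair, with r = V₁/V₂ = 0.82042,
ln z₀ = (ln z₁ − r·ln z₂)/(1 − r) = (1.9228 − 0.82042×3.2465)/0.17958 = -4.1246 → z₀ = 0.01617 m
V₃ = V₁ · ln(z₃/z₀)/ln(z₁/z₀) = 45.0 × 8.8251/6.0474 = 65.6695 km/h

65.67 km/h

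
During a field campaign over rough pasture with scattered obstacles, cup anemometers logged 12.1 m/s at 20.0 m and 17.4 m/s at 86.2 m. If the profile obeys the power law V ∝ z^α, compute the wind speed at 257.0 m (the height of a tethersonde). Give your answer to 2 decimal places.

22.83 m/s

First find α: α = ln(V₂/V₁)/ln(z₂/z₁) = ln(17.4/12.1)/ln(86.2/20.0) = 0.36326/1.46094 = 0.2487
Extrapolate from 86.2 m to 257.0 m: V₃ = 17.4 × (257.0/86.2)^0.2487 = 17.4 × 1.3121 = 22.8305 m/s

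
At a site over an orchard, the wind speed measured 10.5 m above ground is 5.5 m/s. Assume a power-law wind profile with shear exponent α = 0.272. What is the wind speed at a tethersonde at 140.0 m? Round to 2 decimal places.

11.13 m/s

Power-law profile: V₂ = V₁ · (z₂/z₁)^α
V₂ = 5.5 × (140.0/10.5)^0.272 = 5.5 × (13.3333)^0.272
    = 5.5 × 2.0229 = 11.1262 m/s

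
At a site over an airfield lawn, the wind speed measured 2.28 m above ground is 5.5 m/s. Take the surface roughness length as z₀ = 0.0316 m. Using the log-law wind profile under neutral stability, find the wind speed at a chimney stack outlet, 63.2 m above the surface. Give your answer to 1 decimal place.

Log law: V(z) ∝ ln(z/z₀), so V₂/V₁ = ln(z₂/z₀) / ln(z₁/z₀).
ln(63.2/0.0316) = 7.6009, ln(2.28/0.0316) = 4.2788
V₂ = 5.5 × 7.6009/4.2788 = 5.5 × 1.7764 = 9.7703 m/s

9.8 m/s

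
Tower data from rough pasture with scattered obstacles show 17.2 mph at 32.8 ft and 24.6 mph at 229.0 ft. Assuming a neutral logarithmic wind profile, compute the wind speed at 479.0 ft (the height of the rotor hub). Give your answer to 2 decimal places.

Log law: V ∝ ln(z/z₀). From the pair, with r = V₁/V₂ = 0.69919,
ln z₀ = (ln z₁ − r·ln z₂)/(1 − r) = (3.4904 − 0.69919×5.4337)/0.30081 = -1.0264 → z₀ = 0.3583 ft
V₃ = V₁ · ln(z₃/z₀)/ln(z₁/z₀) = 17.2 × 7.1981/4.5168 = 27.4102 mph

27.41 mph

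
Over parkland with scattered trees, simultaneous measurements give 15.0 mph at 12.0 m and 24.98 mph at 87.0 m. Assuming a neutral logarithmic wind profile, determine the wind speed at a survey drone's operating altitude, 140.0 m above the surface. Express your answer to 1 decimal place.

27.4 mph

Log law: V ∝ ln(z/z₀). From the pair, with r = V₁/V₂ = 0.60048,
ln z₀ = (ln z₁ − r·ln z₂)/(1 − r) = (2.4849 − 0.60048×4.4659)/0.39952 = -0.4926 → z₀ = 0.6111 m
V₃ = V₁ · ln(z₃/z₀)/ln(z₁/z₀) = 15.0 × 5.4342/2.9775 = 27.3767 mph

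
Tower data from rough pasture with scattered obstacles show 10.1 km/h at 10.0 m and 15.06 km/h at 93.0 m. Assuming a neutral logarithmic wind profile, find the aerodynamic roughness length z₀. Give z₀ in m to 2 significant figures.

Log law: V(z) ∝ ln(z/z₀). With r = V₁/V₂ = 10.1/15.06 = 0.67065,
r · ln(z₂/z₀) = ln(z₁/z₀) ⇒ ln z₀ = (ln z₁ − r·ln z₂)/(1 − r)
ln z₀ = (2.30259 − 0.67065×4.53260) / 0.32935 = -2.2384
z₀ = exp(-2.2384) = 0.1066 m

z₀ ≈ 0.11 m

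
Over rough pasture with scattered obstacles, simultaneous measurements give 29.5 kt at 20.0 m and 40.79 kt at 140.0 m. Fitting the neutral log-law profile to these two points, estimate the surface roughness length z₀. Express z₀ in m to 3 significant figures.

Log law: V(z) ∝ ln(z/z₀). With r = V₁/V₂ = 29.5/40.79 = 0.72322,
r · ln(z₂/z₀) = ln(z₁/z₀) ⇒ ln z₀ = (ln z₁ − r·ln z₂)/(1 − r)
ln z₀ = (2.99573 − 0.72322×4.94164) / 0.27678 = -2.0888
z₀ = exp(-2.0888) = 0.1238 m

z₀ ≈ 0.124 m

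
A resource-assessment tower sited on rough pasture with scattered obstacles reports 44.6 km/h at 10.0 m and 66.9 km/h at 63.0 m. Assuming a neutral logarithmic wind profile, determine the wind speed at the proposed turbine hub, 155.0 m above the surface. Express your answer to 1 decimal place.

Log law: V ∝ ln(z/z₀). From the pair, with r = V₁/V₂ = 0.66667,
ln z₀ = (ln z₁ − r·ln z₂)/(1 − r) = (2.3026 − 0.66667×4.1431)/0.33333 = -1.3785 → z₀ = 0.2520 m
V₃ = V₁ · ln(z₃/z₀)/ln(z₁/z₀) = 44.6 × 6.4219/3.6811 = 77.8079 km/h

77.8 km/h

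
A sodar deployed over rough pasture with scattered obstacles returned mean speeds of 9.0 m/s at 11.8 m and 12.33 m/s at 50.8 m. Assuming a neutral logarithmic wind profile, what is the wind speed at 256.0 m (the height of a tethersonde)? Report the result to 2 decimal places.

Log law: V ∝ ln(z/z₀). From the pair, with r = V₁/V₂ = 0.72993,
ln z₀ = (ln z₁ − r·ln z₂)/(1 − r) = (2.4681 − 0.72993×3.9279)/0.27007 = -1.4773 → z₀ = 0.2283 m
V₃ = V₁ · ln(z₃/z₀)/ln(z₁/z₀) = 9.0 × 7.0225/3.9454 = 16.0192 m/s

16.02 m/s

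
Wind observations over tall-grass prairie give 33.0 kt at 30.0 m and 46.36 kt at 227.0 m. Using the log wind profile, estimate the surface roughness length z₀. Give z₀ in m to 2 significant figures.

Log law: V(z) ∝ ln(z/z₀). With r = V₁/V₂ = 33.0/46.36 = 0.71182,
r · ln(z₂/z₀) = ln(z₁/z₀) ⇒ ln z₀ = (ln z₁ − r·ln z₂)/(1 − r)
ln z₀ = (3.40120 − 0.71182×5.42495) / 0.28818 = -1.5976
z₀ = exp(-1.5976) = 0.2024 m

z₀ ≈ 0.20 m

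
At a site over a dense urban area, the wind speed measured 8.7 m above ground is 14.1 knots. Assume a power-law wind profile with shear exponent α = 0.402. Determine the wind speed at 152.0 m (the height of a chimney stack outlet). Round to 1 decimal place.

Power-law profile: V₂ = V₁ · (z₂/z₁)^α
V₂ = 14.1 × (152.0/8.7)^0.402 = 14.1 × (17.4713)^0.402
    = 14.1 × 3.1580 = 44.5280 knots

44.5 knots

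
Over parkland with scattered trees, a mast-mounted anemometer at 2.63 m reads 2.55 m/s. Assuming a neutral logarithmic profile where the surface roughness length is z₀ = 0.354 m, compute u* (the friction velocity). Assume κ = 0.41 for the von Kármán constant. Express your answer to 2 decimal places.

Log law: V(z) = (u*/κ) · ln(z/z₀) ⇒ u* = κ · V / ln(z/z₀)
u* = 0.41 × 2.55 / ln(2.63/0.354) = 0.41 × 2.55 / 2.0054
   = 1.0455 / 2.0054 = 0.5213 m/s

u* ≈ 0.52 m/s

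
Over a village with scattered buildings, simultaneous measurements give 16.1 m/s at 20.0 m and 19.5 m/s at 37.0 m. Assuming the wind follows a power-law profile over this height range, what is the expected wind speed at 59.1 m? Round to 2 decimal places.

First find α: α = ln(V₂/V₁)/ln(z₂/z₁) = ln(19.5/16.1)/ln(37.0/20.0) = 0.19160/0.61519 = 0.3114
Extrapolate from 37.0 m to 59.1 m: V₃ = 19.5 × (59.1/37.0)^0.3114 = 19.5 × 1.1570 = 22.5620 m/s

22.56 m/s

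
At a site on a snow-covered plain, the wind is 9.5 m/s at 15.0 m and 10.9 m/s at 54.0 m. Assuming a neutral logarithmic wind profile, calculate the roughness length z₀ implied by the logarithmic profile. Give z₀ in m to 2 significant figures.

z₀ ≈ 0.0025 m

Log law: V(z) ∝ ln(z/z₀). With r = V₁/V₂ = 9.5/10.9 = 0.87156,
r · ln(z₂/z₀) = ln(z₁/z₀) ⇒ ln z₀ = (ln z₁ − r·ln z₂)/(1 − r)
ln z₀ = (2.70805 − 0.87156×3.98898) / 0.12844 = -5.9840
z₀ = exp(-5.9840) = 0.002519 m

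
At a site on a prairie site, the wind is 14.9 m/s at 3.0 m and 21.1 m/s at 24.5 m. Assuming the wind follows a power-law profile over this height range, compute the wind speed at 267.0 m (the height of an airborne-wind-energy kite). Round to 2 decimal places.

First find α: α = ln(V₂/V₁)/ln(z₂/z₁) = ln(21.1/14.9)/ln(24.5/3.0) = 0.34791/2.10006 = 0.1657
Extrapolate from 24.5 m to 267.0 m: V₃ = 21.1 × (267.0/24.5)^0.1657 = 21.1 × 1.4854 = 31.3427 m/s

31.34 m/s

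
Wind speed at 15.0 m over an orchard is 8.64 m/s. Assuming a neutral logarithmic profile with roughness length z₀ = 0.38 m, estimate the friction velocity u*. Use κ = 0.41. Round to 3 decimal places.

Log law: V(z) = (u*/κ) · ln(z/z₀) ⇒ u* = κ · V / ln(z/z₀)
u* = 0.41 × 8.64 / ln(15.0/0.38) = 0.41 × 8.64 / 3.6756
   = 3.5424 / 3.6756 = 0.9638 m/s

u* ≈ 0.964 m/s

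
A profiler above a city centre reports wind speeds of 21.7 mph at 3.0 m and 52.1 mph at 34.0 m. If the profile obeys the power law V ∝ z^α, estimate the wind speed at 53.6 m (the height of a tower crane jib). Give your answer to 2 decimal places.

61.40 mph

First find α: α = ln(V₂/V₁)/ln(z₂/z₁) = ln(52.1/21.7)/ln(34.0/3.0) = 0.87585/2.42775 = 0.3608
Extrapolate from 34.0 m to 53.6 m: V₃ = 52.1 × (53.6/34.0)^0.3608 = 52.1 × 1.1785 = 61.3983 mph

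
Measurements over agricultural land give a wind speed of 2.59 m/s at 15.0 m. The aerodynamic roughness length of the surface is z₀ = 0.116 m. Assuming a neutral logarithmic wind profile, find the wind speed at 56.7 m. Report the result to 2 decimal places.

3.30 m/s

Log law: V(z) ∝ ln(z/z₀), so V₂/V₁ = ln(z₂/z₀) / ln(z₁/z₀).
ln(56.7/0.116) = 6.1919, ln(15.0/0.116) = 4.8622
V₂ = 2.59 × 6.1919/4.8622 = 2.59 × 1.2735 = 3.2983 m/s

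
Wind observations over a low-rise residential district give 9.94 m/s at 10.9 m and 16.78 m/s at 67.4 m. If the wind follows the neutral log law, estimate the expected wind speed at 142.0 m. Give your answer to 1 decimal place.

Log law: V ∝ ln(z/z₀). From the pair, with r = V₁/V₂ = 0.59237,
ln z₀ = (ln z₁ − r·ln z₂)/(1 − r) = (2.3888 − 0.59237×4.2106)/0.40763 = -0.2588 → z₀ = 0.7720 m
V₃ = V₁ · ln(z₃/z₀)/ln(z₁/z₀) = 9.94 × 5.2147/2.6476 = 19.5777 m/s

19.6 m/s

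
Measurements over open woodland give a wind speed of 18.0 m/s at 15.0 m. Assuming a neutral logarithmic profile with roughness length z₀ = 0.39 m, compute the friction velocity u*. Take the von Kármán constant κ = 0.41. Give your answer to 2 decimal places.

u* ≈ 2.02 m/s

Log law: V(z) = (u*/κ) · ln(z/z₀) ⇒ u* = κ · V / ln(z/z₀)
u* = 0.41 × 18.0 / ln(15.0/0.39) = 0.41 × 18.0 / 3.6497
   = 7.3800 / 3.6497 = 2.0221 m/s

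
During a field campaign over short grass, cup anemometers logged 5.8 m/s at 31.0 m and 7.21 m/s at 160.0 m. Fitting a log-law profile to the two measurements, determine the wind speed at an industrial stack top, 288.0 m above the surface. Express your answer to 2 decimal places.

7.71 m/s

Log law: V ∝ ln(z/z₀). From the pair, with r = V₁/V₂ = 0.80444,
ln z₀ = (ln z₁ − r·ln z₂)/(1 − r) = (3.4340 − 0.80444×5.0752)/0.19556 = -3.3170 → z₀ = 0.03626 m
V₃ = V₁ · ln(z₃/z₀)/ln(z₁/z₀) = 5.8 × 8.9800/6.7510 = 7.7150 m/s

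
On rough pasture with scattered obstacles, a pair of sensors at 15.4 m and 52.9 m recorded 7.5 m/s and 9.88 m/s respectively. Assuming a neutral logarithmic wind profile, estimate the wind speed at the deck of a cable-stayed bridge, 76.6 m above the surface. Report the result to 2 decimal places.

10.59 m/s

Log law: V ∝ ln(z/z₀). From the pair, with r = V₁/V₂ = 0.75911,
ln z₀ = (ln z₁ − r·ln z₂)/(1 − r) = (2.7344 − 0.75911×3.9684)/0.24089 = -1.1544 → z₀ = 0.3152 m
V₃ = V₁ · ln(z₃/z₀)/ln(z₁/z₀) = 7.5 × 5.4930/3.8888 = 10.5940 m/s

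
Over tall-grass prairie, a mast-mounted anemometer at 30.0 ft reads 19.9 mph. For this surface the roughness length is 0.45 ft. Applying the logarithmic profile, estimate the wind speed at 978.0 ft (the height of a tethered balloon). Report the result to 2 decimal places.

36.41 mph

Log law: V(z) ∝ ln(z/z₀), so V₂/V₁ = ln(z₂/z₀) / ln(z₁/z₀).
ln(978.0/0.45) = 7.6840, ln(30.0/0.45) = 4.1997
V₂ = 19.9 × 7.6840/4.1997 = 19.9 × 1.8297 = 36.4102 mph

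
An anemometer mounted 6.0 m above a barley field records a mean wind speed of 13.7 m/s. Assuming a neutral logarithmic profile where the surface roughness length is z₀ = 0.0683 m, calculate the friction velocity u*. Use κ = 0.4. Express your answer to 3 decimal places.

Log law: V(z) = (u*/κ) · ln(z/z₀) ⇒ u* = κ · V / ln(z/z₀)
u* = 0.4 × 13.7 / ln(6.0/0.0683) = 0.4 × 13.7 / 4.4756
   = 5.4800 / 4.4756 = 1.2244 m/s

u* ≈ 1.224 m/s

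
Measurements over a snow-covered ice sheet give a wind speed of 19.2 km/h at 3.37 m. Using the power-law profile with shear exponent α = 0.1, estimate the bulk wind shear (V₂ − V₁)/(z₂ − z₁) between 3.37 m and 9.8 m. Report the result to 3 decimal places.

Power law: V₂ = V₁ · (z₂/z₁)^α = 19.2 × (2.9080)^0.1 = 21.3629 km/h
ΔV/Δz = (21.3629 − 19.2)/(9.8 − 3.37) = 2.1629/6.4300 = 0.33638 km/h/m

0.336 km/h/m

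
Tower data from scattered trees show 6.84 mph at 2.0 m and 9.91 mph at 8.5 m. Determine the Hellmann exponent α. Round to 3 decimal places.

α ≈ 0.256

Power law: V₂/V₁ = (z₂/z₁)^α ⇒ α = ln(V₂/V₁) / ln(z₂/z₁)
α = ln(9.91/6.84) / ln(8.5/2.0) = ln(1.4488) / ln(4.2500)
  = 0.37076 / 1.44692 = 0.25624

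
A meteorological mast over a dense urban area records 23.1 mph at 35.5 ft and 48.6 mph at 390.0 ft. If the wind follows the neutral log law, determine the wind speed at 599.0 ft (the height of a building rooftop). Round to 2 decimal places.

Log law: V ∝ ln(z/z₀). From the pair, with r = V₁/V₂ = 0.47531,
ln z₀ = (ln z₁ − r·ln z₂)/(1 − r) = (3.5695 − 0.47531×5.9661)/0.52469 = 1.3985 → z₀ = 4.049 ft
V₃ = V₁ · ln(z₃/z₀)/ln(z₁/z₀) = 23.1 × 4.9968/2.1711 = 53.1658 mph

53.17 mph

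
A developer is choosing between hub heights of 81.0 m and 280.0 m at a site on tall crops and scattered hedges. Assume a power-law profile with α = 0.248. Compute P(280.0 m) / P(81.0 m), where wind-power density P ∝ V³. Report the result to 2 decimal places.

Speed ratio: V_B/V_A = (z_B/z_A)^α = (280.0/81.0)^0.248 = (3.4568)^0.248 = 1.36016
Power-density ratio: P_B/P_A = (V_B/V_A)³ = (1.36016)³ = 2.51636

2.52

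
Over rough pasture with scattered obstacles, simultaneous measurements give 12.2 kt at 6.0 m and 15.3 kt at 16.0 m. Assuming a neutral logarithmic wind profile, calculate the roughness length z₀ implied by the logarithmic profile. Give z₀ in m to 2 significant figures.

Log law: V(z) ∝ ln(z/z₀). With r = V₁/V₂ = 12.2/15.3 = 0.79739,
r · ln(z₂/z₀) = ln(z₁/z₀) ⇒ ln z₀ = (ln z₁ − r·ln z₂)/(1 − r)
ln z₀ = (1.79176 − 0.79739×2.77259) / 0.20261 = -2.0683
z₀ = exp(-2.0683) = 0.1264 m

z₀ ≈ 0.13 m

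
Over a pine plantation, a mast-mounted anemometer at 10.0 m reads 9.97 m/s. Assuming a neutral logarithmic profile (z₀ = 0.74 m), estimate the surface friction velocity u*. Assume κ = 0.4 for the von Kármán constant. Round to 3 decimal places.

Log law: V(z) = (u*/κ) · ln(z/z₀) ⇒ u* = κ · V / ln(z/z₀)
u* = 0.4 × 9.97 / ln(10.0/0.74) = 0.4 × 9.97 / 2.6037
   = 3.9880 / 2.6037 = 1.5317 m/s

u* ≈ 1.532 m/s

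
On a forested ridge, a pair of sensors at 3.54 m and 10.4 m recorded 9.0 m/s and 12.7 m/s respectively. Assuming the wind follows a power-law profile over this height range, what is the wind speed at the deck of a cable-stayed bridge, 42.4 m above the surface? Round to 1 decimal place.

19.9 m/s

First find α: α = ln(V₂/V₁)/ln(z₂/z₁) = ln(12.7/9.0)/ln(10.4/3.54) = 0.34438/1.07768 = 0.3196
Extrapolate from 10.4 m to 42.4 m: V₃ = 12.7 × (42.4/10.4)^0.3196 = 12.7 × 1.5669 = 19.8993 m/s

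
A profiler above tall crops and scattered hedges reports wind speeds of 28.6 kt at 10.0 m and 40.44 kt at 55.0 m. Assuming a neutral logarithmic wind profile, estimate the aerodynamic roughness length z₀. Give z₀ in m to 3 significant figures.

Log law: V(z) ∝ ln(z/z₀). With r = V₁/V₂ = 28.6/40.44 = 0.70722,
r · ln(z₂/z₀) = ln(z₁/z₀) ⇒ ln z₀ = (ln z₁ − r·ln z₂)/(1 − r)
ln z₀ = (2.30259 − 0.70722×4.00733) / 0.29278 = -1.8153
z₀ = exp(-1.8153) = 0.1628 m

z₀ ≈ 0.163 m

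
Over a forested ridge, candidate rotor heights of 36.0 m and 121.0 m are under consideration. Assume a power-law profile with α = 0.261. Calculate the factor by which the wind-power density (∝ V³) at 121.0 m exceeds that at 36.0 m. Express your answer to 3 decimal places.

Speed ratio: V_B/V_A = (z_B/z_A)^α = (121.0/36.0)^0.261 = (3.3611)^0.261 = 1.37218
Power-density ratio: P_B/P_A = (V_B/V_A)³ = (1.37218)³ = 2.58366

2.584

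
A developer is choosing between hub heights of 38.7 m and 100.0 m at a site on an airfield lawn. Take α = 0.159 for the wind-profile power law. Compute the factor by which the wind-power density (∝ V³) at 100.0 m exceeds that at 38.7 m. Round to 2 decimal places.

1.57

Speed ratio: V_B/V_A = (z_B/z_A)^α = (100.0/38.7)^0.159 = (2.5840)^0.159 = 1.16293
Power-density ratio: P_B/P_A = (V_B/V_A)³ = (1.16293)³ = 1.57276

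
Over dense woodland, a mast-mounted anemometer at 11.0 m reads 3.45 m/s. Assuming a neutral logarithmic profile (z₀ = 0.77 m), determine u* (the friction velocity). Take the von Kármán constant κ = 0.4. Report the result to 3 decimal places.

Log law: V(z) = (u*/κ) · ln(z/z₀) ⇒ u* = κ · V / ln(z/z₀)
u* = 0.4 × 3.45 / ln(11.0/0.77) = 0.4 × 3.45 / 2.6593
   = 1.3800 / 2.6593 = 0.5189 m/s

u* ≈ 0.519 m/s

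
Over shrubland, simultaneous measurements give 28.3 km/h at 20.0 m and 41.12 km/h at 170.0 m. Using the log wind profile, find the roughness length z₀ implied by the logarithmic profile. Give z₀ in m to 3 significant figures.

Log law: V(z) ∝ ln(z/z₀). With r = V₁/V₂ = 28.3/41.12 = 0.68823,
r · ln(z₂/z₀) = ln(z₁/z₀) ⇒ ln z₀ = (ln z₁ − r·ln z₂)/(1 − r)
ln z₀ = (2.99573 − 0.68823×5.13580) / 0.31177 = -1.7284
z₀ = exp(-1.7284) = 0.1776 m

z₀ ≈ 0.178 m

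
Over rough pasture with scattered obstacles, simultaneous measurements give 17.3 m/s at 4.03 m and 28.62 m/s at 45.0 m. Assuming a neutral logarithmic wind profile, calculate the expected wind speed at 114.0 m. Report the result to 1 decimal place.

Log law: V ∝ ln(z/z₀). From the pair, with r = V₁/V₂ = 0.60447,
ln z₀ = (ln z₁ − r·ln z₂)/(1 − r) = (1.3938 − 0.60447×3.8067)/0.39553 = -2.2938 → z₀ = 0.1009 m
V₃ = V₁ · ln(z₃/z₀)/ln(z₁/z₀) = 17.3 × 7.0300/3.6876 = 32.9809 m/s

33.0 m/s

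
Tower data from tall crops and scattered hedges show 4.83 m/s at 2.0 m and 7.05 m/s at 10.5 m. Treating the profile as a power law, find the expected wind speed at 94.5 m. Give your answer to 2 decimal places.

First find α: α = ln(V₂/V₁)/ln(z₂/z₁) = ln(7.05/4.83)/ln(10.5/2.0) = 0.37818/1.65823 = 0.2281
Extrapolate from 10.5 m to 94.5 m: V₃ = 7.05 × (94.5/10.5)^0.2281 = 7.05 × 1.6505 = 11.6364 m/s

11.64 m/s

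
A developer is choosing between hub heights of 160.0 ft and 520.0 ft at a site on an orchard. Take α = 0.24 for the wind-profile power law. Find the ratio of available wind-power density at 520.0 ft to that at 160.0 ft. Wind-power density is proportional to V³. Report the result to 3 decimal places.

Speed ratio: V_B/V_A = (z_B/z_A)^α = (520.0/160.0)^0.24 = (3.2500)^0.24 = 1.32694
Power-density ratio: P_B/P_A = (V_B/V_A)³ = (1.32694)³ = 2.33645

2.336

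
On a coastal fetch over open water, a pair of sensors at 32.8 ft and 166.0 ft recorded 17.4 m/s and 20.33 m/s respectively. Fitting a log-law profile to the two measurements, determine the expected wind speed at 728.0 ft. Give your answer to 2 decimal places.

23.00 m/s

Log law: V ∝ ln(z/z₀). From the pair, with r = V₁/V₂ = 0.85588,
ln z₀ = (ln z₁ − r·ln z₂)/(1 − r) = (3.4904 − 0.85588×5.1120)/0.14412 = -6.1393 → z₀ = 0.002156 ft
V₃ = V₁ · ln(z₃/z₀)/ln(z₁/z₀) = 17.4 × 12.7296/9.6297 = 23.0012 m/s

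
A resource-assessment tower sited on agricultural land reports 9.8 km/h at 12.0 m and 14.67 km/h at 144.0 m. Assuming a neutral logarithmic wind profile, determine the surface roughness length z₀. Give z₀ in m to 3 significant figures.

Log law: V(z) ∝ ln(z/z₀). With r = V₁/V₂ = 9.8/14.67 = 0.66803,
r · ln(z₂/z₀) = ln(z₁/z₀) ⇒ ln z₀ = (ln z₁ − r·ln z₂)/(1 − r)
ln z₀ = (2.48491 − 0.66803×4.96981) / 0.33197 = -2.5155
z₀ = exp(-2.5155) = 0.08082 m

z₀ ≈ 0.0808 m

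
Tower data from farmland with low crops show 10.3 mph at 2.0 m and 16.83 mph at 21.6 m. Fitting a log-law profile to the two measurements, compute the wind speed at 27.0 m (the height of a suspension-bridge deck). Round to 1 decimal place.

17.4 mph

Log law: V ∝ ln(z/z₀). From the pair, with r = V₁/V₂ = 0.61200,
ln z₀ = (ln z₁ − r·ln z₂)/(1 − r) = (0.6931 − 0.61200×3.0727)/0.38800 = -3.0602 → z₀ = 0.04688 m
V₃ = V₁ · ln(z₃/z₀)/ln(z₁/z₀) = 10.3 × 6.3560/3.7533 = 17.4424 mph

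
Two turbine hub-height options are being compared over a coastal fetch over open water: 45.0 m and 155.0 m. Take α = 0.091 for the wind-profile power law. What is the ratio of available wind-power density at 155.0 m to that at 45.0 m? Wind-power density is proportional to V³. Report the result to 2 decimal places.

Speed ratio: V_B/V_A = (z_B/z_A)^α = (155.0/45.0)^0.091 = (3.4444)^0.091 = 1.11912
Power-density ratio: P_B/P_A = (V_B/V_A)³ = (1.11912)³ = 1.40163

1.40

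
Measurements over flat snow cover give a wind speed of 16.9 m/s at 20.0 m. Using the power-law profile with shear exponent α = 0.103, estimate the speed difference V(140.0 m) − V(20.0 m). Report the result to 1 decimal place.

3.8 m/s

Power law: V₂ = V₁ · (z₂/z₁)^α = 16.9 × (7.0000)^0.103 = 20.6506 m/s
ΔV = 20.6506 − 16.9 = 3.7506 m/s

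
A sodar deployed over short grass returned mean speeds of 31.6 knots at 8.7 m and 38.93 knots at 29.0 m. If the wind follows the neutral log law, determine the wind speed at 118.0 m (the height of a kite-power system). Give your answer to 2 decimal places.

Log law: V ∝ ln(z/z₀). From the pair, with r = V₁/V₂ = 0.81171,
ln z₀ = (ln z₁ − r·ln z₂)/(1 − r) = (2.1633 − 0.81171×3.3673)/0.18829 = -3.0271 → z₀ = 0.04846 m
V₃ = V₁ · ln(z₃/z₀)/ln(z₁/z₀) = 31.6 × 7.7977/5.1904 = 47.4741 knots

47.47 knots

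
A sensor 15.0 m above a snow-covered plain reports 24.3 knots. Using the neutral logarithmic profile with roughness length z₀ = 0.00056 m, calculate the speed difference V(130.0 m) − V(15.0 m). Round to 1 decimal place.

Log law: V₂ = V₁ · ln(z₂/z₀)/ln(z₁/z₀) = 24.3 × 12.3551/10.1956 = 29.4469 knots
ΔV = 29.4469 − 24.3 = 5.1469 knots

5.1 knots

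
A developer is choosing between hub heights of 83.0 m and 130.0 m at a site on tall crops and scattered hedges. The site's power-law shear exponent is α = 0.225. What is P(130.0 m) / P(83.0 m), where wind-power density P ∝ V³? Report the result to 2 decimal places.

1.35

Speed ratio: V_B/V_A = (z_B/z_A)^α = (130.0/83.0)^0.225 = (1.5663)^0.225 = 1.10623
Power-density ratio: P_B/P_A = (V_B/V_A)³ = (1.10623)³ = 1.35374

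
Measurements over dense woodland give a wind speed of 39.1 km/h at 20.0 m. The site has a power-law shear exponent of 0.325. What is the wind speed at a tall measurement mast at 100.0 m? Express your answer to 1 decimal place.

66.0 km/h

Power-law profile: V₂ = V₁ · (z₂/z₁)^α
V₂ = 39.1 × (100.0/20.0)^0.325 = 39.1 × (5.0000)^0.325
    = 39.1 × 1.6872 = 65.9693 km/h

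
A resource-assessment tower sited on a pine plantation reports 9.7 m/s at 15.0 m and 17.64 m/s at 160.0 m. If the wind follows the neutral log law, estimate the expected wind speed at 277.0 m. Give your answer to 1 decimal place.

Log law: V ∝ ln(z/z₀). From the pair, with r = V₁/V₂ = 0.54989,
ln z₀ = (ln z₁ − r·ln z₂)/(1 − r) = (2.7081 − 0.54989×5.0752)/0.45011 = -0.1838 → z₀ = 0.8321 m
V₃ = V₁ · ln(z₃/z₀)/ln(z₁/z₀) = 9.7 × 5.8078/2.8918 = 19.4810 m/s

19.5 m/s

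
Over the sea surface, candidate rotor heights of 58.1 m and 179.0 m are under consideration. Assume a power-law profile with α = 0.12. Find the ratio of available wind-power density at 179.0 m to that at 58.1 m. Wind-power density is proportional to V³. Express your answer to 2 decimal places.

Speed ratio: V_B/V_A = (z_B/z_A)^α = (179.0/58.1)^0.12 = (3.0809)^0.12 = 1.14457
Power-density ratio: P_B/P_A = (V_B/V_A)³ = (1.14457)³ = 1.49942

1.50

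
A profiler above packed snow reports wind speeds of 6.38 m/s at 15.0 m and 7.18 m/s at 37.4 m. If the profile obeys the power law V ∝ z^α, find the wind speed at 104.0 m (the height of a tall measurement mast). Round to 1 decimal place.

First find α: α = ln(V₂/V₁)/ln(z₂/z₁) = ln(7.18/6.38)/ln(37.4/15.0) = 0.11813/0.91362 = 0.1293
Extrapolate from 37.4 m to 104.0 m: V₃ = 7.18 × (104.0/37.4)^0.1293 = 7.18 × 1.1414 = 8.1951 m/s

8.2 m/s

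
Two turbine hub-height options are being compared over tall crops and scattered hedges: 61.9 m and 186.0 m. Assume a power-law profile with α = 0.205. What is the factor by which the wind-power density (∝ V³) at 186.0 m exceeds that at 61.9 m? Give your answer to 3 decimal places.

1.967

Speed ratio: V_B/V_A = (z_B/z_A)^α = (186.0/61.9)^0.205 = (3.0048)^0.205 = 1.25301
Power-density ratio: P_B/P_A = (V_B/V_A)³ = (1.25301)³ = 1.96726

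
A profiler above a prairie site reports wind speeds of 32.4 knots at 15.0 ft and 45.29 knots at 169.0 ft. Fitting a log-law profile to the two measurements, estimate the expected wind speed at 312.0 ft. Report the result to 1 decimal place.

48.6 knots

Log law: V ∝ ln(z/z₀). From the pair, with r = V₁/V₂ = 0.71539,
ln z₀ = (ln z₁ − r·ln z₂)/(1 − r) = (2.7081 − 0.71539×5.1299)/0.28461 = -3.3795 → z₀ = 0.03407 ft
V₃ = V₁ · ln(z₃/z₀)/ln(z₁/z₀) = 32.4 × 9.1225/6.0875 = 48.5532 knots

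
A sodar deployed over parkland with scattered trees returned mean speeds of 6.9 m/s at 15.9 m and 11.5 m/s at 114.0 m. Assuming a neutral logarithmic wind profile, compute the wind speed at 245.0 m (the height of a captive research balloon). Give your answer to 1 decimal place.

13.3 m/s

Log law: V ∝ ln(z/z₀). From the pair, with r = V₁/V₂ = 0.60000,
ln z₀ = (ln z₁ − r·ln z₂)/(1 − r) = (2.7663 − 0.60000×4.7362)/0.40000 = -0.1885 → z₀ = 0.8282 m
V₃ = V₁ · ln(z₃/z₀)/ln(z₁/z₀) = 6.9 × 5.6898/2.9548 = 13.2865 m/s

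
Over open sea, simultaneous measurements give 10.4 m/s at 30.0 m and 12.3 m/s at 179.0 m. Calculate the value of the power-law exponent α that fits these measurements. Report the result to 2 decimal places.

Power law: V₂/V₁ = (z₂/z₁)^α ⇒ α = ln(V₂/V₁) / ln(z₂/z₁)
α = ln(12.3/10.4) / ln(179.0/30.0) = ln(1.1827) / ln(5.9667)
  = 0.16779 / 1.78619 = 0.09394

α ≈ 0.09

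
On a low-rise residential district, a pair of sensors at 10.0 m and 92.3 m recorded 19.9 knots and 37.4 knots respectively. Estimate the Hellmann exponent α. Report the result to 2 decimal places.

α ≈ 0.28

Power law: V₂/V₁ = (z₂/z₁)^α ⇒ α = ln(V₂/V₁) / ln(z₂/z₁)
α = ln(37.4/19.9) / ln(92.3/10.0) = ln(1.8794) / ln(9.2300)
  = 0.63095 / 2.22246 = 0.28390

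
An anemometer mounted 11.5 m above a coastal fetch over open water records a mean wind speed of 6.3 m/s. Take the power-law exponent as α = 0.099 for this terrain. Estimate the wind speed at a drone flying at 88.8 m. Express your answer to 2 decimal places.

Power-law profile: V₂ = V₁ · (z₂/z₁)^α
V₂ = 6.3 × (88.8/11.5)^0.099 = 6.3 × (7.7217)^0.099
    = 6.3 × 1.2243 = 7.7130 m/s

7.71 m/s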